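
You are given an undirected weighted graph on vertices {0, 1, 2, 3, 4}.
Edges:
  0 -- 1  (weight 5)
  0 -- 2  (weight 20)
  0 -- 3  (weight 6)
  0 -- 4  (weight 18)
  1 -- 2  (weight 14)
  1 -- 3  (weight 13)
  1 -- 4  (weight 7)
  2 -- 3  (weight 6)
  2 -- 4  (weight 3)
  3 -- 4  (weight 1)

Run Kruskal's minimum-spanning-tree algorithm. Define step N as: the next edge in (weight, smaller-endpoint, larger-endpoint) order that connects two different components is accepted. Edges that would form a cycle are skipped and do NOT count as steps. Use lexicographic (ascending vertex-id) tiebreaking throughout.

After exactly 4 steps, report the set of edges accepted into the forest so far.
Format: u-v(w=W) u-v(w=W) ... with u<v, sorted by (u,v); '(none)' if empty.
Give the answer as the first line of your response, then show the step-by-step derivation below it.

0-1(w=5) 0-3(w=6) 2-4(w=3) 3-4(w=1)

step 1: add edge 3-4 (w=1); MST = {3-4(w=1)}
step 2: add edge 2-4 (w=3); MST = {2-4(w=3) 3-4(w=1)}
step 3: add edge 0-1 (w=5); MST = {0-1(w=5) 2-4(w=3) 3-4(w=1)}
step 4: add edge 0-3 (w=6); MST = {0-1(w=5) 0-3(w=6) 2-4(w=3) 3-4(w=1)}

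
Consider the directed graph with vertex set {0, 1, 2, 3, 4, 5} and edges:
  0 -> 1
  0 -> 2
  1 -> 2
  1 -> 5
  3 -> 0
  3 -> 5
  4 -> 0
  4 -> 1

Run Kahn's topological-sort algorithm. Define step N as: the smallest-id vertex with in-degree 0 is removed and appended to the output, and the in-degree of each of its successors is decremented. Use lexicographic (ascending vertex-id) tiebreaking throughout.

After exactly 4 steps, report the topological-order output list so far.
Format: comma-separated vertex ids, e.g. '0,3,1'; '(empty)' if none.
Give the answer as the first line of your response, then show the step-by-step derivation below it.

3,4,0,1

step 1: output 3; order=[3]; indeg=(1,2,2,0,0,1)
step 2: output 4; order=[3,4]; indeg=(0,1,2,0,0,1)
step 3: output 0; order=[3,4,0]; indeg=(0,0,1,0,0,1)
step 4: output 1; order=[3,4,0,1]; indeg=(0,0,0,0,0,0)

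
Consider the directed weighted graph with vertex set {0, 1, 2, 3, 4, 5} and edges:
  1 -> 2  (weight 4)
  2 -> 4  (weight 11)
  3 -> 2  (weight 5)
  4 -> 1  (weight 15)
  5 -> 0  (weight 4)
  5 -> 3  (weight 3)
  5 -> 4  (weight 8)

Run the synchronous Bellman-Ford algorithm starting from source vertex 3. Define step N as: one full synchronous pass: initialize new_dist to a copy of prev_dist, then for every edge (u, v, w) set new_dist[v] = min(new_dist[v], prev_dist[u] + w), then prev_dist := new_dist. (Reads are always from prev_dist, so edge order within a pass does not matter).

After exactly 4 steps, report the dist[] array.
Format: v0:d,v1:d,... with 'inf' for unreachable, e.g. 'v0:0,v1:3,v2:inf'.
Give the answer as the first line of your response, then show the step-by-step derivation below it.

v0:inf,v1:31,v2:5,v3:0,v4:16,v5:inf

step 1: dist = v0:inf,v1:inf,v2:5,v3:0,v4:inf,v5:inf
step 2: dist = v0:inf,v1:inf,v2:5,v3:0,v4:16,v5:inf
step 3: dist = v0:inf,v1:31,v2:5,v3:0,v4:16,v5:inf
step 4: dist = v0:inf,v1:31,v2:5,v3:0,v4:16,v5:inf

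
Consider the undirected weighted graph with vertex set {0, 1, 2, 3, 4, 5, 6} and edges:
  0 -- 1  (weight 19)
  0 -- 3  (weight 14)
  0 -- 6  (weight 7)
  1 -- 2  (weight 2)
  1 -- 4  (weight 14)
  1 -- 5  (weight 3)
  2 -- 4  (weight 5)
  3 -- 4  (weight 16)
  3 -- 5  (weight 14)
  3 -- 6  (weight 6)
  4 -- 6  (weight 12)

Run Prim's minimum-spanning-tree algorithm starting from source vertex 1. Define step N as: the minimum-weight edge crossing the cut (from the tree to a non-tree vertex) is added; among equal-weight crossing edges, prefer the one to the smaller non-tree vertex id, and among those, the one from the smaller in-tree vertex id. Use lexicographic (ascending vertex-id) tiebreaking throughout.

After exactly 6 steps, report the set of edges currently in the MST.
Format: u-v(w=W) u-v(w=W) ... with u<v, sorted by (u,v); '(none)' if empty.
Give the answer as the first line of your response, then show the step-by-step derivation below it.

0-6(w=7) 1-2(w=2) 1-5(w=3) 2-4(w=5) 3-6(w=6) 4-6(w=12)

step 1: add edge 1-2 (w=2); MST = {1-2(w=2)}
step 2: add edge 1-5 (w=3); MST = {1-2(w=2) 1-5(w=3)}
step 3: add edge 2-4 (w=5); MST = {1-2(w=2) 1-5(w=3) 2-4(w=5)}
step 4: add edge 4-6 (w=12); MST = {1-2(w=2) 1-5(w=3) 2-4(w=5) 4-6(w=12)}
step 5: add edge 3-6 (w=6); MST = {1-2(w=2) 1-5(w=3) 2-4(w=5) 3-6(w=6) 4-6(w=12)}
step 6: add edge 0-6 (w=7); MST = {0-6(w=7) 1-2(w=2) 1-5(w=3) 2-4(w=5) 3-6(w=6) 4-6(w=12)}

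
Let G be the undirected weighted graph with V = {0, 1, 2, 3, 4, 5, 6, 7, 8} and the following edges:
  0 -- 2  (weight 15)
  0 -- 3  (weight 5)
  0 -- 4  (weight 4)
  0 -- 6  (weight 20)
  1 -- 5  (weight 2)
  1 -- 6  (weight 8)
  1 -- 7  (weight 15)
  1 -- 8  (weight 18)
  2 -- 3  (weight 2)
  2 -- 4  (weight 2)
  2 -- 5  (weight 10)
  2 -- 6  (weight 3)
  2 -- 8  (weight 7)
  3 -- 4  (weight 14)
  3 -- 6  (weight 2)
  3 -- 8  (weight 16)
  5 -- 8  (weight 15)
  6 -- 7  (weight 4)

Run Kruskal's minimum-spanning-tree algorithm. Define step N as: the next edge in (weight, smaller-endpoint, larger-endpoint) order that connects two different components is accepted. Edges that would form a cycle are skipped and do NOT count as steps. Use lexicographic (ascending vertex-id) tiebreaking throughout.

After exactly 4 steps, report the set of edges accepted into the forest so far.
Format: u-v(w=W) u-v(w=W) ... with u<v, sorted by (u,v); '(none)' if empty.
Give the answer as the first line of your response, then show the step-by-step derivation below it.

1-5(w=2) 2-3(w=2) 2-4(w=2) 3-6(w=2)

step 1: add edge 1-5 (w=2); MST = {1-5(w=2)}
step 2: add edge 2-3 (w=2); MST = {1-5(w=2) 2-3(w=2)}
step 3: add edge 2-4 (w=2); MST = {1-5(w=2) 2-3(w=2) 2-4(w=2)}
step 4: add edge 3-6 (w=2); MST = {1-5(w=2) 2-3(w=2) 2-4(w=2) 3-6(w=2)}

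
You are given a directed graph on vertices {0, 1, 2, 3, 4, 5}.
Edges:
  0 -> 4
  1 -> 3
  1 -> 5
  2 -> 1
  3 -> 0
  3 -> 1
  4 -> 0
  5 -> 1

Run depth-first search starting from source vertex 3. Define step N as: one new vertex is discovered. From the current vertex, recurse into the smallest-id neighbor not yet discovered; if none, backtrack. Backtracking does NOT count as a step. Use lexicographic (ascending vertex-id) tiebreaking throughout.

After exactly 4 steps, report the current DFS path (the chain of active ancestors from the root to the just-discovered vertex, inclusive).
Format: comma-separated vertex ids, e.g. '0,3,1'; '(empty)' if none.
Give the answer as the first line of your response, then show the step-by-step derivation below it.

3,1

step 1: discover 3; path=3; order=3
step 2: discover 0; path=3>0; order=3,0
step 3: discover 4; path=3>0>4; order=3,0,4
step 4: discover 1; path=3>1; order=3,0,4,1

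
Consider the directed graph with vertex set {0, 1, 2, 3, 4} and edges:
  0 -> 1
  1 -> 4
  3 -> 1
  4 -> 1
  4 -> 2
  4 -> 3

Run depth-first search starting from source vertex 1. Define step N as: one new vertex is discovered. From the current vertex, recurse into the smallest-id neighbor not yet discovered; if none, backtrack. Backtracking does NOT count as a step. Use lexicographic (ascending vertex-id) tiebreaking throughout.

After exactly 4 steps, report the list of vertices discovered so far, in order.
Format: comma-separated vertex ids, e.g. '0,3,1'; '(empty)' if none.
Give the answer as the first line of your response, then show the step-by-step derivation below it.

1,4,2,3

step 1: discover 1; path=1; order=1
step 2: discover 4; path=1>4; order=1,4
step 3: discover 2; path=1>4>2; order=1,4,2
step 4: discover 3; path=1>4>3; order=1,4,2,3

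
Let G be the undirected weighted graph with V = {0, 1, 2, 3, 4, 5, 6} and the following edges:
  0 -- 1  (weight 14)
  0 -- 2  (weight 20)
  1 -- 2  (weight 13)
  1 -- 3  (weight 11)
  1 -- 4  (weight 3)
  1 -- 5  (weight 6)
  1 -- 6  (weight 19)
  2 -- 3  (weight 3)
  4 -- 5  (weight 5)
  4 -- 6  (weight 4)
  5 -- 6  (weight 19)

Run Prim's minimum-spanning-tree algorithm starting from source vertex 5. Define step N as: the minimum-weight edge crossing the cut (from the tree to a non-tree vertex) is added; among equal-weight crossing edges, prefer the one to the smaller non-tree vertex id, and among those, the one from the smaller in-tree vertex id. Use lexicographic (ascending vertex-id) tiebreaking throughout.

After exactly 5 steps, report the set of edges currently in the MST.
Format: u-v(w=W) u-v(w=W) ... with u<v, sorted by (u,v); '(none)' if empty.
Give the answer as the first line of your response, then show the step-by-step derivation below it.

1-3(w=11) 1-4(w=3) 2-3(w=3) 4-5(w=5) 4-6(w=4)

step 1: add edge 4-5 (w=5); MST = {4-5(w=5)}
step 2: add edge 1-4 (w=3); MST = {1-4(w=3) 4-5(w=5)}
step 3: add edge 4-6 (w=4); MST = {1-4(w=3) 4-5(w=5) 4-6(w=4)}
step 4: add edge 1-3 (w=11); MST = {1-3(w=11) 1-4(w=3) 4-5(w=5) 4-6(w=4)}
step 5: add edge 2-3 (w=3); MST = {1-3(w=11) 1-4(w=3) 2-3(w=3) 4-5(w=5) 4-6(w=4)}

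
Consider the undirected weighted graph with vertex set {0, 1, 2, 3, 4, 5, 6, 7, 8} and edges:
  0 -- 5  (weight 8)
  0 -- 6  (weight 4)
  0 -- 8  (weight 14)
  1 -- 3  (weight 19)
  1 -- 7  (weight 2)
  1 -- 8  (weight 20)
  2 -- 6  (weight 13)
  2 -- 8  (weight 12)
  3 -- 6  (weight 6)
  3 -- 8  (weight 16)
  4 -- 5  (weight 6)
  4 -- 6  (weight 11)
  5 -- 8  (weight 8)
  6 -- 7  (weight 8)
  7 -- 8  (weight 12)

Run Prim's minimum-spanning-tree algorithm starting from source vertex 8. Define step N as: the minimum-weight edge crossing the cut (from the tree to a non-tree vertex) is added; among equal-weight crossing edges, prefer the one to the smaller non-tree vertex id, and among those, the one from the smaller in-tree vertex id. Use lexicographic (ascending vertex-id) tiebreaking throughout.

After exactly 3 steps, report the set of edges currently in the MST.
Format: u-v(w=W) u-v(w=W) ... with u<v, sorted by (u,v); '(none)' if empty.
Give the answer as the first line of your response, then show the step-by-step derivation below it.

0-5(w=8) 4-5(w=6) 5-8(w=8)

step 1: add edge 5-8 (w=8); MST = {5-8(w=8)}
step 2: add edge 4-5 (w=6); MST = {4-5(w=6) 5-8(w=8)}
step 3: add edge 0-5 (w=8); MST = {0-5(w=8) 4-5(w=6) 5-8(w=8)}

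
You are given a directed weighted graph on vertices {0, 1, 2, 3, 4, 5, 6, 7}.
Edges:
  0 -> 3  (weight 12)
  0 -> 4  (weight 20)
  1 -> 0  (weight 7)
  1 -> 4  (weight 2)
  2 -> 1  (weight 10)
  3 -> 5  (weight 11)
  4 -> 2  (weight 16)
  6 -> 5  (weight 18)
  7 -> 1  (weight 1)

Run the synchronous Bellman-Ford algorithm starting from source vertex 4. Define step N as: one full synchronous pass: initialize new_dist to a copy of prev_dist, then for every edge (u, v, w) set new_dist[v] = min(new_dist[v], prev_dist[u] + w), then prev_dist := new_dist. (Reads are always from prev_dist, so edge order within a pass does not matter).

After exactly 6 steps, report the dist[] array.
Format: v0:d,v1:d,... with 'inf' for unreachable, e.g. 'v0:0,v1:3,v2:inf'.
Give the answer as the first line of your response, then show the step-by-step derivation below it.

v0:33,v1:26,v2:16,v3:45,v4:0,v5:56,v6:inf,v7:inf

step 1: dist = v0:inf,v1:inf,v2:16,v3:inf,v4:0,v5:inf,v6:inf,v7:inf
step 2: dist = v0:inf,v1:26,v2:16,v3:inf,v4:0,v5:inf,v6:inf,v7:inf
step 3: dist = v0:33,v1:26,v2:16,v3:inf,v4:0,v5:inf,v6:inf,v7:inf
step 4: dist = v0:33,v1:26,v2:16,v3:45,v4:0,v5:inf,v6:inf,v7:inf
step 5: dist = v0:33,v1:26,v2:16,v3:45,v4:0,v5:56,v6:inf,v7:inf
step 6: dist = v0:33,v1:26,v2:16,v3:45,v4:0,v5:56,v6:inf,v7:inf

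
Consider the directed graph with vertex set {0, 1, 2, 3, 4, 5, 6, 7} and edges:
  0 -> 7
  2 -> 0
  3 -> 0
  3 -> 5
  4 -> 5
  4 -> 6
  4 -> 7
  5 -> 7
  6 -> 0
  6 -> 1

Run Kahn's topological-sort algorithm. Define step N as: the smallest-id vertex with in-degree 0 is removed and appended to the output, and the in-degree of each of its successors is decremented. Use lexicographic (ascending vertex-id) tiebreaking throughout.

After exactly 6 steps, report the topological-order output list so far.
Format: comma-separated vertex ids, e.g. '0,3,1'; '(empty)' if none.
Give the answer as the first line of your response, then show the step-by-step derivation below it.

2,3,4,5,6,0

step 1: output 2; order=[2]; indeg=(2,1,0,0,0,2,1,3)
step 2: output 3; order=[2,3]; indeg=(1,1,0,0,0,1,1,3)
step 3: output 4; order=[2,3,4]; indeg=(1,1,0,0,0,0,0,2)
step 4: output 5; order=[2,3,4,5]; indeg=(1,1,0,0,0,0,0,1)
step 5: output 6; order=[2,3,4,5,6]; indeg=(0,0,0,0,0,0,0,1)
step 6: output 0; order=[2,3,4,5,6,0]; indeg=(0,0,0,0,0,0,0,0)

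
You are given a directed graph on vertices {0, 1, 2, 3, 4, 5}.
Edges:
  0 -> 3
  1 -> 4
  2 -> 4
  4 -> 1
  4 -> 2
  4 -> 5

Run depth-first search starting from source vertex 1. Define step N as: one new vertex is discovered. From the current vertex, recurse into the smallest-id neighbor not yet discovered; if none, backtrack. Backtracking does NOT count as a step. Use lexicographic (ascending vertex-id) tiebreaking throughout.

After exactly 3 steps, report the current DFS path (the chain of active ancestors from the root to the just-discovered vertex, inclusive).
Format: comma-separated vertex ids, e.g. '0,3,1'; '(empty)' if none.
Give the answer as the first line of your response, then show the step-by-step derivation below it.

1,4,2

step 1: discover 1; path=1; order=1
step 2: discover 4; path=1>4; order=1,4
step 3: discover 2; path=1>4>2; order=1,4,2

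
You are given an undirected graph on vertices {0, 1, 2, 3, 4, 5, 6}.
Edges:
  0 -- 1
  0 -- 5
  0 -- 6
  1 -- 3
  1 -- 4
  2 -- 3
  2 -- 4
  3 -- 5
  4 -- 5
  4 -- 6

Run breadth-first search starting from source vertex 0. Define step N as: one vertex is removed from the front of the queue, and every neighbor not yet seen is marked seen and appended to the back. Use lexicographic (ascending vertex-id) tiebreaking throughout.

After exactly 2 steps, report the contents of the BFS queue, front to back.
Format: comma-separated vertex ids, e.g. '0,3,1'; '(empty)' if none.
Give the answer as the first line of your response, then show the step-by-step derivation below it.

5,6,3,4

step 1: dequeue 0; queue=[1,5,6]; order=0
step 2: dequeue 1; queue=[5,6,3,4]; order=0,1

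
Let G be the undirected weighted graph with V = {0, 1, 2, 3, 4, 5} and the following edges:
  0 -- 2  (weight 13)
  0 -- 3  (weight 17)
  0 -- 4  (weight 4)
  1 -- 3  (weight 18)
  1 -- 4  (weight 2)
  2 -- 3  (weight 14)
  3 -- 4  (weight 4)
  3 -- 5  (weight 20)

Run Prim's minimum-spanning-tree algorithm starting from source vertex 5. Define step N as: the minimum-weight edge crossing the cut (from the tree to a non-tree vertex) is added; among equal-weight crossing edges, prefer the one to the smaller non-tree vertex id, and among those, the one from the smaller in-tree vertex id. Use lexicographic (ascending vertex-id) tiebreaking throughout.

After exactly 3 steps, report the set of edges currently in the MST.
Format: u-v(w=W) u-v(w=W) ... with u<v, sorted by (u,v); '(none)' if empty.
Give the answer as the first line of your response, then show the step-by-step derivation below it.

1-4(w=2) 3-4(w=4) 3-5(w=20)

step 1: add edge 3-5 (w=20); MST = {3-5(w=20)}
step 2: add edge 3-4 (w=4); MST = {3-4(w=4) 3-5(w=20)}
step 3: add edge 1-4 (w=2); MST = {1-4(w=2) 3-4(w=4) 3-5(w=20)}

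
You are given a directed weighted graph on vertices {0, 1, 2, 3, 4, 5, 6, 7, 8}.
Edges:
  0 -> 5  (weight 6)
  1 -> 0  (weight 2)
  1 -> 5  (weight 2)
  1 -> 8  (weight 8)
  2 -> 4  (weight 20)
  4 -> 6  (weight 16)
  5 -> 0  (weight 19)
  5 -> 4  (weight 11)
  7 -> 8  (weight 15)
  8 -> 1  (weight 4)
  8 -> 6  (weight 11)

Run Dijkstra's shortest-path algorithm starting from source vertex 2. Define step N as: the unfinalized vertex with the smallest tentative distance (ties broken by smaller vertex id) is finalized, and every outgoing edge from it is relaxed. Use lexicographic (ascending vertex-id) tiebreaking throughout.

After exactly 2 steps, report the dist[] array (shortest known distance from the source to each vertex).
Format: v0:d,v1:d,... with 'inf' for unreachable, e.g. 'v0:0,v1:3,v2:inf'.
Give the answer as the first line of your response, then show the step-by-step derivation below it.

v0:inf,v1:inf,v2:0,v3:inf,v4:20,v5:inf,v6:36,v7:inf,v8:inf

step 1: dist = v0:inf,v1:inf,v2:0,v3:inf,v4:20,v5:inf,v6:inf,v7:inf,v8:inf
step 2: dist = v0:inf,v1:inf,v2:0,v3:inf,v4:20,v5:inf,v6:36,v7:inf,v8:inf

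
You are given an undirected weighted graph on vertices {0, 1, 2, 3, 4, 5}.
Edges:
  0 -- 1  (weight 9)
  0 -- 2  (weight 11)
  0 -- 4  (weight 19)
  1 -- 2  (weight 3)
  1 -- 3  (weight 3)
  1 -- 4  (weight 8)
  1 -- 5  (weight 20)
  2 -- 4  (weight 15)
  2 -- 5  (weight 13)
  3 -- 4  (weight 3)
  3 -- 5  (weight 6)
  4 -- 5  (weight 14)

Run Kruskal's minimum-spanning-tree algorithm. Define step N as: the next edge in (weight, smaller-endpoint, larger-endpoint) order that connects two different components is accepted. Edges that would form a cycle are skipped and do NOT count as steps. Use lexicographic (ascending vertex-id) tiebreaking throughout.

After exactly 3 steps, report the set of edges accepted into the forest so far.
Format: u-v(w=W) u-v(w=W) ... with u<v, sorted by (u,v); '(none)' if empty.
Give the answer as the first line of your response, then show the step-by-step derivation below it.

1-2(w=3) 1-3(w=3) 3-4(w=3)

step 1: add edge 1-2 (w=3); MST = {1-2(w=3)}
step 2: add edge 1-3 (w=3); MST = {1-2(w=3) 1-3(w=3)}
step 3: add edge 3-4 (w=3); MST = {1-2(w=3) 1-3(w=3) 3-4(w=3)}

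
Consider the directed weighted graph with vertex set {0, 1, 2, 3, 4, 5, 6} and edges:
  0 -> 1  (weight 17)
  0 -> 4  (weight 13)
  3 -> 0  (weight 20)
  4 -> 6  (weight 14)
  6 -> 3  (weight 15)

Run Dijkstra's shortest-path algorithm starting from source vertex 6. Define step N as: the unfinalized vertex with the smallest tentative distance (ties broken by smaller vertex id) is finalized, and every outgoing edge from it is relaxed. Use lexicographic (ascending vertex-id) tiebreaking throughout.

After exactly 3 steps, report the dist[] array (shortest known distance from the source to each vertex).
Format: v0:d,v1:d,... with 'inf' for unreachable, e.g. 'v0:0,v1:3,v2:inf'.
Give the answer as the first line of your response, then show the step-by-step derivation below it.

v0:35,v1:52,v2:inf,v3:15,v4:48,v5:inf,v6:0

step 1: dist = v0:inf,v1:inf,v2:inf,v3:15,v4:inf,v5:inf,v6:0
step 2: dist = v0:35,v1:inf,v2:inf,v3:15,v4:inf,v5:inf,v6:0
step 3: dist = v0:35,v1:52,v2:inf,v3:15,v4:48,v5:inf,v6:0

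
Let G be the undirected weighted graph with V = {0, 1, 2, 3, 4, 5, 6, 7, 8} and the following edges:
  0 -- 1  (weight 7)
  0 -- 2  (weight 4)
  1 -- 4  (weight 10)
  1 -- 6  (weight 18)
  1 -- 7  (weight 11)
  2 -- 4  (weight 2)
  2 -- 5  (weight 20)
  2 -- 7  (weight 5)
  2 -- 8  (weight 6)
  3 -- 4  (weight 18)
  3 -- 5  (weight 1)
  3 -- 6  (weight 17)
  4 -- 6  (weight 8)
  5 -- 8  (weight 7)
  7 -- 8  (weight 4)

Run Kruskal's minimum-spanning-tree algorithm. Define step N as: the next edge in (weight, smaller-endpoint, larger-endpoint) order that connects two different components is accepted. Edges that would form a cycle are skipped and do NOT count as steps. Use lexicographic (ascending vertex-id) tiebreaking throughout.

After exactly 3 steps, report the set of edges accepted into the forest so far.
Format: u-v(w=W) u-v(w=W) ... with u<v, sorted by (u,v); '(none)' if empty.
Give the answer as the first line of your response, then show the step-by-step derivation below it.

0-2(w=4) 2-4(w=2) 3-5(w=1)

step 1: add edge 3-5 (w=1); MST = {3-5(w=1)}
step 2: add edge 2-4 (w=2); MST = {2-4(w=2) 3-5(w=1)}
step 3: add edge 0-2 (w=4); MST = {0-2(w=4) 2-4(w=2) 3-5(w=1)}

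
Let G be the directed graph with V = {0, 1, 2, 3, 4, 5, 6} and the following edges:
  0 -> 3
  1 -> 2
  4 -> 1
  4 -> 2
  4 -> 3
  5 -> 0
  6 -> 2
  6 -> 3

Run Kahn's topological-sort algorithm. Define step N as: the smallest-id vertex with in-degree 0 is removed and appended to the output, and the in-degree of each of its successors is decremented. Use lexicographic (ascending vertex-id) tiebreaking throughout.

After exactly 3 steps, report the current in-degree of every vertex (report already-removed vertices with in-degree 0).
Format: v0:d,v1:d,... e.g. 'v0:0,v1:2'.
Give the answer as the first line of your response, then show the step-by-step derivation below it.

v0:0,v1:0,v2:1,v3:2,v4:0,v5:0,v6:0

step 1: output 4; order=[4]; indeg=(1,0,2,2,0,0,0)
step 2: output 1; order=[4,1]; indeg=(1,0,1,2,0,0,0)
step 3: output 5; order=[4,1,5]; indeg=(0,0,1,2,0,0,0)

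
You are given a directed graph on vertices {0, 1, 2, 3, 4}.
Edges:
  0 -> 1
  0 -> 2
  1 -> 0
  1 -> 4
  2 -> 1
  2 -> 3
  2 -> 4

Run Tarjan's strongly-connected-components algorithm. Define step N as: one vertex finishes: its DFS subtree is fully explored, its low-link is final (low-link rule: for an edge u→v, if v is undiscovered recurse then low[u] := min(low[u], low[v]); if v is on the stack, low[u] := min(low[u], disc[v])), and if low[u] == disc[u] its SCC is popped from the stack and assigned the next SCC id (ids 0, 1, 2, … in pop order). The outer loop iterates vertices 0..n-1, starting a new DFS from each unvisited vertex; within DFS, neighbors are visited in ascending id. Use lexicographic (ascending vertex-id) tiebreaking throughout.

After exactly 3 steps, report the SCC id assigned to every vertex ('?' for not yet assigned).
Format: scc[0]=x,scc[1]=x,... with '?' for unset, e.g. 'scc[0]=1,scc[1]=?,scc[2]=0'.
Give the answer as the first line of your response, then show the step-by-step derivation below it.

scc[0]=?,scc[1]=?,scc[2]=?,scc[3]=1,scc[4]=0

step 1: low=(low[0]=0,low[1]=0,low[2]=?,low[3]=?,low[4]=2); scc=(scc[0]=?,scc[1]=?,scc[2]=?,scc[3]=?,scc[4]=0)
step 2: low=(low[0]=0,low[1]=0,low[2]=?,low[3]=?,low[4]=2); scc=(scc[0]=?,scc[1]=?,scc[2]=?,scc[3]=?,scc[4]=0)
step 3: low=(low[0]=0,low[1]=0,low[2]=1,low[3]=4,low[4]=2); scc=(scc[0]=?,scc[1]=?,scc[2]=?,scc[3]=1,scc[4]=0)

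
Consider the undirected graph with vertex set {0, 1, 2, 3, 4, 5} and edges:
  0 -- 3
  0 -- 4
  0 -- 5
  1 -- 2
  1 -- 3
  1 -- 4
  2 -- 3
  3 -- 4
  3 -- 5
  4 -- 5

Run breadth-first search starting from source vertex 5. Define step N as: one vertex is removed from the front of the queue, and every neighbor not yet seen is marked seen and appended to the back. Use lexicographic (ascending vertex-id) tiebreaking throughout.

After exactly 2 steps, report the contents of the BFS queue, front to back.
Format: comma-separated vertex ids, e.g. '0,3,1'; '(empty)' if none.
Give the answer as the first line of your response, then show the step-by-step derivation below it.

3,4

step 1: dequeue 5; queue=[0,3,4]; order=5
step 2: dequeue 0; queue=[3,4]; order=5,0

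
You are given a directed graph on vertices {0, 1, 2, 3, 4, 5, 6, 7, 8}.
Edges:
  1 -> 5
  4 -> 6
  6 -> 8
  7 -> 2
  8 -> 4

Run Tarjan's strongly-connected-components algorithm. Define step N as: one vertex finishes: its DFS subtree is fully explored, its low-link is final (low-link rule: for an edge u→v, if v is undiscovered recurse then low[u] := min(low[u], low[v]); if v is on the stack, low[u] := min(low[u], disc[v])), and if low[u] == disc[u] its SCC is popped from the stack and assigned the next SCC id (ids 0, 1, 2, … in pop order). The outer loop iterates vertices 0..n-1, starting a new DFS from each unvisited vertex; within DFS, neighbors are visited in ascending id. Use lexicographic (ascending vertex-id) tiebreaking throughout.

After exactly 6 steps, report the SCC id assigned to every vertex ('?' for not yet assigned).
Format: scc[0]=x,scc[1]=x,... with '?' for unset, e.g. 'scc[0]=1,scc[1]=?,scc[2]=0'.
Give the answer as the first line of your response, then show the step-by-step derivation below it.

scc[0]=0,scc[1]=2,scc[2]=3,scc[3]=4,scc[4]=?,scc[5]=1,scc[6]=?,scc[7]=?,scc[8]=?

step 1: low=(low[0]=0,low[1]=?,low[2]=?,low[3]=?,low[4]=?,low[5]=?,low[6]=?,low[7]=?,low[8]=?); scc=(scc[0]=0,scc[1]=?,scc[2]=?,scc[3]=?,scc[4]=?,scc[5]=?,scc[6]=?,scc[7]=?,scc[8]=?)
step 2: low=(low[0]=0,low[1]=1,low[2]=?,low[3]=?,low[4]=?,low[5]=2,low[6]=?,low[7]=?,low[8]=?); scc=(scc[0]=0,scc[1]=?,scc[2]=?,scc[3]=?,scc[4]=?,scc[5]=1,scc[6]=?,scc[7]=?,scc[8]=?)
step 3: low=(low[0]=0,low[1]=1,low[2]=?,low[3]=?,low[4]=?,low[5]=2,low[6]=?,low[7]=?,low[8]=?); scc=(scc[0]=0,scc[1]=2,scc[2]=?,scc[3]=?,scc[4]=?,scc[5]=1,scc[6]=?,scc[7]=?,scc[8]=?)
step 4: low=(low[0]=0,low[1]=1,low[2]=3,low[3]=?,low[4]=?,low[5]=2,low[6]=?,low[7]=?,low[8]=?); scc=(scc[0]=0,scc[1]=2,scc[2]=3,scc[3]=?,scc[4]=?,scc[5]=1,scc[6]=?,scc[7]=?,scc[8]=?)
step 5: low=(low[0]=0,low[1]=1,low[2]=3,low[3]=4,low[4]=?,low[5]=2,low[6]=?,low[7]=?,low[8]=?); scc=(scc[0]=0,scc[1]=2,scc[2]=3,scc[3]=4,scc[4]=?,scc[5]=1,scc[6]=?,scc[7]=?,scc[8]=?)
step 6: low=(low[0]=0,low[1]=1,low[2]=3,low[3]=4,low[4]=5,low[5]=2,low[6]=6,low[7]=?,low[8]=5); scc=(scc[0]=0,scc[1]=2,scc[2]=3,scc[3]=4,scc[4]=?,scc[5]=1,scc[6]=?,scc[7]=?,scc[8]=?)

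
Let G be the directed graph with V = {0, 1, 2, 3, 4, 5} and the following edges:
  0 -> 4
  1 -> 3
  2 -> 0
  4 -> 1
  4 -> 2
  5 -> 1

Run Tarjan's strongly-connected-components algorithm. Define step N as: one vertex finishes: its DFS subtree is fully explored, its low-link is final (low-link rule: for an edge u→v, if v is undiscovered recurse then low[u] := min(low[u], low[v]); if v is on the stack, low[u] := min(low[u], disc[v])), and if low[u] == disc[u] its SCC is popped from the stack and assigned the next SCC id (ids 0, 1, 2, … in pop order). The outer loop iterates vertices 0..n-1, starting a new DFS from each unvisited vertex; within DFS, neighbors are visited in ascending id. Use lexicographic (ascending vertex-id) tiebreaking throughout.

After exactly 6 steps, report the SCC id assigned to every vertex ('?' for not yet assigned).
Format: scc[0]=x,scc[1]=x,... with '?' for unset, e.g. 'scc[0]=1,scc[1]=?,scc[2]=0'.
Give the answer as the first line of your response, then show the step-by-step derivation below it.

scc[0]=2,scc[1]=1,scc[2]=2,scc[3]=0,scc[4]=2,scc[5]=3

step 1: low=(low[0]=0,low[1]=2,low[2]=?,low[3]=3,low[4]=1,low[5]=?); scc=(scc[0]=?,scc[1]=?,scc[2]=?,scc[3]=0,scc[4]=?,scc[5]=?)
step 2: low=(low[0]=0,low[1]=2,low[2]=?,low[3]=3,low[4]=1,low[5]=?); scc=(scc[0]=?,scc[1]=1,scc[2]=?,scc[3]=0,scc[4]=?,scc[5]=?)
step 3: low=(low[0]=0,low[1]=2,low[2]=0,low[3]=3,low[4]=1,low[5]=?); scc=(scc[0]=?,scc[1]=1,scc[2]=?,scc[3]=0,scc[4]=?,scc[5]=?)
step 4: low=(low[0]=0,low[1]=2,low[2]=0,low[3]=3,low[4]=0,low[5]=?); scc=(scc[0]=?,scc[1]=1,scc[2]=?,scc[3]=0,scc[4]=?,scc[5]=?)
step 5: low=(low[0]=0,low[1]=2,low[2]=0,low[3]=3,low[4]=0,low[5]=?); scc=(scc[0]=2,scc[1]=1,scc[2]=2,scc[3]=0,scc[4]=2,scc[5]=?)
step 6: low=(low[0]=0,low[1]=2,low[2]=0,low[3]=3,low[4]=0,low[5]=5); scc=(scc[0]=2,scc[1]=1,scc[2]=2,scc[3]=0,scc[4]=2,scc[5]=3)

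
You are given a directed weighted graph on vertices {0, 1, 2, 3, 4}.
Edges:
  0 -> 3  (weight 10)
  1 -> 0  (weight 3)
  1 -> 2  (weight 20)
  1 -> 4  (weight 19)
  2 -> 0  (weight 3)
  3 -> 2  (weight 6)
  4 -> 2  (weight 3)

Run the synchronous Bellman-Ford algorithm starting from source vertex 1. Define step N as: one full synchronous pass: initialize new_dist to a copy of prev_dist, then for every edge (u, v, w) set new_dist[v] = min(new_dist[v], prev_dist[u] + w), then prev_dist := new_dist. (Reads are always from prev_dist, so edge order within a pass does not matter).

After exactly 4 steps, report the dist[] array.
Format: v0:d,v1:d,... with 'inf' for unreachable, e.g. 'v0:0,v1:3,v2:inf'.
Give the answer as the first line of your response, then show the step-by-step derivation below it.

v0:3,v1:0,v2:19,v3:13,v4:19

step 1: dist = v0:3,v1:0,v2:20,v3:inf,v4:19
step 2: dist = v0:3,v1:0,v2:20,v3:13,v4:19
step 3: dist = v0:3,v1:0,v2:19,v3:13,v4:19
step 4: dist = v0:3,v1:0,v2:19,v3:13,v4:19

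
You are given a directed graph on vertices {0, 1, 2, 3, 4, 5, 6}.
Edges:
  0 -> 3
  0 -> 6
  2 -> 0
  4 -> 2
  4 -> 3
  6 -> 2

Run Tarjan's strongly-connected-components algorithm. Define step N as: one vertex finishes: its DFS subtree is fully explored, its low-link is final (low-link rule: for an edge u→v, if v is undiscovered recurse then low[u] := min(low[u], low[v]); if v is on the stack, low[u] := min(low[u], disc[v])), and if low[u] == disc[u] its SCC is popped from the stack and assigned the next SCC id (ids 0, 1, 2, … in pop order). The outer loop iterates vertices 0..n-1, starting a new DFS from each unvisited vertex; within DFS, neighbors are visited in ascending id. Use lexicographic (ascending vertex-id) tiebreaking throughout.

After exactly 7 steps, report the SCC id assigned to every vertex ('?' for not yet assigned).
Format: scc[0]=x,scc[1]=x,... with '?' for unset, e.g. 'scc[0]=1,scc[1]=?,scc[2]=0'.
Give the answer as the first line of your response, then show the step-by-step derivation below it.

scc[0]=1,scc[1]=2,scc[2]=1,scc[3]=0,scc[4]=3,scc[5]=4,scc[6]=1

step 1: low=(low[0]=0,low[1]=?,low[2]=?,low[3]=1,low[4]=?,low[5]=?,low[6]=?); scc=(scc[0]=?,scc[1]=?,scc[2]=?,scc[3]=0,scc[4]=?,scc[5]=?,scc[6]=?)
step 2: low=(low[0]=0,low[1]=?,low[2]=0,low[3]=1,low[4]=?,low[5]=?,low[6]=2); scc=(scc[0]=?,scc[1]=?,scc[2]=?,scc[3]=0,scc[4]=?,scc[5]=?,scc[6]=?)
step 3: low=(low[0]=0,low[1]=?,low[2]=0,low[3]=1,low[4]=?,low[5]=?,low[6]=0); scc=(scc[0]=?,scc[1]=?,scc[2]=?,scc[3]=0,scc[4]=?,scc[5]=?,scc[6]=?)
step 4: low=(low[0]=0,low[1]=?,low[2]=0,low[3]=1,low[4]=?,low[5]=?,low[6]=0); scc=(scc[0]=1,scc[1]=?,scc[2]=1,scc[3]=0,scc[4]=?,scc[5]=?,scc[6]=1)
step 5: low=(low[0]=0,low[1]=4,low[2]=0,low[3]=1,low[4]=?,low[5]=?,low[6]=0); scc=(scc[0]=1,scc[1]=2,scc[2]=1,scc[3]=0,scc[4]=?,scc[5]=?,scc[6]=1)
step 6: low=(low[0]=0,low[1]=4,low[2]=0,low[3]=1,low[4]=5,low[5]=?,low[6]=0); scc=(scc[0]=1,scc[1]=2,scc[2]=1,scc[3]=0,scc[4]=3,scc[5]=?,scc[6]=1)
step 7: low=(low[0]=0,low[1]=4,low[2]=0,low[3]=1,low[4]=5,low[5]=6,low[6]=0); scc=(scc[0]=1,scc[1]=2,scc[2]=1,scc[3]=0,scc[4]=3,scc[5]=4,scc[6]=1)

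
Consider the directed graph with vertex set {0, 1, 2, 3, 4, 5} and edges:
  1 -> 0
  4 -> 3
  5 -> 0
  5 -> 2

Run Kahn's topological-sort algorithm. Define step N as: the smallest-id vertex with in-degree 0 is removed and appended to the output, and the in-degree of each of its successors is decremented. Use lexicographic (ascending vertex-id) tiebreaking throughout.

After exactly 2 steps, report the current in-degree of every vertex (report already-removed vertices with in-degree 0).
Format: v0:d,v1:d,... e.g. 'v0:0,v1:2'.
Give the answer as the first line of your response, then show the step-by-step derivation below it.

v0:1,v1:0,v2:1,v3:0,v4:0,v5:0

step 1: output 1; order=[1]; indeg=(1,0,1,1,0,0)
step 2: output 4; order=[1,4]; indeg=(1,0,1,0,0,0)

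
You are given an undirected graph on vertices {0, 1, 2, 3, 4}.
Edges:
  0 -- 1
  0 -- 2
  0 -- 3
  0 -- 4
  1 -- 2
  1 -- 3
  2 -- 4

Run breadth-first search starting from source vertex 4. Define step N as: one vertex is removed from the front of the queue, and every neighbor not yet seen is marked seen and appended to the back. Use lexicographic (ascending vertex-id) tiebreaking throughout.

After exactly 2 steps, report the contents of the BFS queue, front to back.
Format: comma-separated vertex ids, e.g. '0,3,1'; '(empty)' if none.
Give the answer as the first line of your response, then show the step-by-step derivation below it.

2,1,3

step 1: dequeue 4; queue=[0,2]; order=4
step 2: dequeue 0; queue=[2,1,3]; order=4,0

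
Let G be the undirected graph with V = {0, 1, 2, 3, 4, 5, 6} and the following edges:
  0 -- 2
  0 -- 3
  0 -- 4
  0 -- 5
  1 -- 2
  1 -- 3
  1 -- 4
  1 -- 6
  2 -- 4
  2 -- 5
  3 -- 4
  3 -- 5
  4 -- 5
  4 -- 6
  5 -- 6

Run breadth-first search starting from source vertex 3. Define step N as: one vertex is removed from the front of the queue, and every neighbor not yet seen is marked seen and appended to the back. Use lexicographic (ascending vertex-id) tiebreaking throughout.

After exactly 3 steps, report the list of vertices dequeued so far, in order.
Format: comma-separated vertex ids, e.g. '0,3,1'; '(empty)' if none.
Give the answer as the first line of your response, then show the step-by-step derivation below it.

3,0,1

step 1: dequeue 3; queue=[0,1,4,5]; order=3
step 2: dequeue 0; queue=[1,4,5,2]; order=3,0
step 3: dequeue 1; queue=[4,5,2,6]; order=3,0,1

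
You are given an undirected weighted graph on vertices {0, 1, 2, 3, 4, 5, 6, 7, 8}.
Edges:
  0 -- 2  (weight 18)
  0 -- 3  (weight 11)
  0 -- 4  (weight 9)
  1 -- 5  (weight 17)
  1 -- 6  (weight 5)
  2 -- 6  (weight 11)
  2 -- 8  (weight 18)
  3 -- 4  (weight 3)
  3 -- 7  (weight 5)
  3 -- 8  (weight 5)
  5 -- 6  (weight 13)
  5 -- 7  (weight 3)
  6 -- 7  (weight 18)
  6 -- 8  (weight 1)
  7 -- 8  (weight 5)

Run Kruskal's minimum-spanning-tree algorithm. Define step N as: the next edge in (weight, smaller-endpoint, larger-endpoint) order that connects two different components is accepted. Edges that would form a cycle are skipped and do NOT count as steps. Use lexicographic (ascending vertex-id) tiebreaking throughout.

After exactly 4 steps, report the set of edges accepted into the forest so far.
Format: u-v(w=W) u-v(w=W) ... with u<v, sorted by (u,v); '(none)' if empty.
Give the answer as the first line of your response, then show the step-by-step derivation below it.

1-6(w=5) 3-4(w=3) 5-7(w=3) 6-8(w=1)

step 1: add edge 6-8 (w=1); MST = {6-8(w=1)}
step 2: add edge 3-4 (w=3); MST = {3-4(w=3) 6-8(w=1)}
step 3: add edge 5-7 (w=3); MST = {3-4(w=3) 5-7(w=3) 6-8(w=1)}
step 4: add edge 1-6 (w=5); MST = {1-6(w=5) 3-4(w=3) 5-7(w=3) 6-8(w=1)}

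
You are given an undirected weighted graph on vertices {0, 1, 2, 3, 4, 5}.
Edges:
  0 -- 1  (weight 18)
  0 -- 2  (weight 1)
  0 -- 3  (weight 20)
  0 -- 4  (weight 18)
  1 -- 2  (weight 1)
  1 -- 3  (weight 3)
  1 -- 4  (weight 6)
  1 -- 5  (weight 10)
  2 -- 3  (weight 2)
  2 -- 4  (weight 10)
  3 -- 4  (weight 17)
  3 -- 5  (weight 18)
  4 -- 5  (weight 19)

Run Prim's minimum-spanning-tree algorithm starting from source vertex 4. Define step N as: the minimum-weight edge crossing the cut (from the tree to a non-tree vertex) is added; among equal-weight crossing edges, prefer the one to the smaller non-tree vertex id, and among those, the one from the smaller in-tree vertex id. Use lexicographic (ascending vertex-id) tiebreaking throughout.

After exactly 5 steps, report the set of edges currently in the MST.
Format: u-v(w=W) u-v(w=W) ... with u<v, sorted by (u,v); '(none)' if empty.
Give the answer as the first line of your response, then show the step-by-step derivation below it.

0-2(w=1) 1-2(w=1) 1-4(w=6) 1-5(w=10) 2-3(w=2)

step 1: add edge 1-4 (w=6); MST = {1-4(w=6)}
step 2: add edge 1-2 (w=1); MST = {1-2(w=1) 1-4(w=6)}
step 3: add edge 0-2 (w=1); MST = {0-2(w=1) 1-2(w=1) 1-4(w=6)}
step 4: add edge 2-3 (w=2); MST = {0-2(w=1) 1-2(w=1) 1-4(w=6) 2-3(w=2)}
step 5: add edge 1-5 (w=10); MST = {0-2(w=1) 1-2(w=1) 1-4(w=6) 1-5(w=10) 2-3(w=2)}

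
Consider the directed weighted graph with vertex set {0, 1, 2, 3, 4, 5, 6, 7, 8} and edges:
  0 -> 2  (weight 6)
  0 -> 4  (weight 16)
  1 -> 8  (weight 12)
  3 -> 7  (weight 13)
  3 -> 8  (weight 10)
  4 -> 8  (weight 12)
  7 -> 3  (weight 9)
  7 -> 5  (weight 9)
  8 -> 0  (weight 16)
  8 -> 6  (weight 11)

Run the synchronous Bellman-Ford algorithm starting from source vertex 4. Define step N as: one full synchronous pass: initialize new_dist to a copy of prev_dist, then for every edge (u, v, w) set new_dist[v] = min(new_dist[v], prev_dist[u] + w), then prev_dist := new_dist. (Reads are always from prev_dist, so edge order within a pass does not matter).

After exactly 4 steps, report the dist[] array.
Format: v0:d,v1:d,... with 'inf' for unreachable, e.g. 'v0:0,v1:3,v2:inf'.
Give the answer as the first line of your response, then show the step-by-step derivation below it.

v0:28,v1:inf,v2:34,v3:inf,v4:0,v5:inf,v6:23,v7:inf,v8:12

step 1: dist = v0:inf,v1:inf,v2:inf,v3:inf,v4:0,v5:inf,v6:inf,v7:inf,v8:12
step 2: dist = v0:28,v1:inf,v2:inf,v3:inf,v4:0,v5:inf,v6:23,v7:inf,v8:12
step 3: dist = v0:28,v1:inf,v2:34,v3:inf,v4:0,v5:inf,v6:23,v7:inf,v8:12
step 4: dist = v0:28,v1:inf,v2:34,v3:inf,v4:0,v5:inf,v6:23,v7:inf,v8:12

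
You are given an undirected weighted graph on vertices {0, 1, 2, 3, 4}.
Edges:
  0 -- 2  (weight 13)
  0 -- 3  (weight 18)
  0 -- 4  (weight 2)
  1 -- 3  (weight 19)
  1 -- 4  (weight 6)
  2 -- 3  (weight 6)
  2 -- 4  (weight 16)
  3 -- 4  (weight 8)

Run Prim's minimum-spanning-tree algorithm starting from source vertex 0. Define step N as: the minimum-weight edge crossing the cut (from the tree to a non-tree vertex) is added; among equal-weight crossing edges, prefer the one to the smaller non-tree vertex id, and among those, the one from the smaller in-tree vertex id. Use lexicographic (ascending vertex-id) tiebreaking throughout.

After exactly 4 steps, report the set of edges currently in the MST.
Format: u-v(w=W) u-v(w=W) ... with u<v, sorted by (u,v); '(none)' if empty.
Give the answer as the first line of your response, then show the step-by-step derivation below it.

0-4(w=2) 1-4(w=6) 2-3(w=6) 3-4(w=8)

step 1: add edge 0-4 (w=2); MST = {0-4(w=2)}
step 2: add edge 1-4 (w=6); MST = {0-4(w=2) 1-4(w=6)}
step 3: add edge 3-4 (w=8); MST = {0-4(w=2) 1-4(w=6) 3-4(w=8)}
step 4: add edge 2-3 (w=6); MST = {0-4(w=2) 1-4(w=6) 2-3(w=6) 3-4(w=8)}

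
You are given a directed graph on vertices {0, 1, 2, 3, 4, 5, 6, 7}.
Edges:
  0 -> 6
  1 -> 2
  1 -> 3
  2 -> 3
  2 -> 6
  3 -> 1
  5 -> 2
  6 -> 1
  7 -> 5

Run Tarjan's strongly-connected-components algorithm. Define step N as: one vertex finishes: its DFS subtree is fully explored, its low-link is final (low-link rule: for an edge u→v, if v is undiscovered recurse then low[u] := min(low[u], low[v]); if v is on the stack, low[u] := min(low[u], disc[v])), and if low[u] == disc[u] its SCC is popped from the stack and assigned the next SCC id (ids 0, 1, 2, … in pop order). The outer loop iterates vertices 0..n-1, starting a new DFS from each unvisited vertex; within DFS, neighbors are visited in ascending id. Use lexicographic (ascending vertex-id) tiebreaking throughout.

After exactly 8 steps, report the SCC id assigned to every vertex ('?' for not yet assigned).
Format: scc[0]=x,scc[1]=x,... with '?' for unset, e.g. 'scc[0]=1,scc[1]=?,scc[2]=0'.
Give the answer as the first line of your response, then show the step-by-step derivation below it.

scc[0]=1,scc[1]=0,scc[2]=0,scc[3]=0,scc[4]=2,scc[5]=3,scc[6]=0,scc[7]=4

step 1: low=(low[0]=0,low[1]=2,low[2]=3,low[3]=2,low[4]=?,low[5]=?,low[6]=1,low[7]=?); scc=(scc[0]=?,scc[1]=?,scc[2]=?,scc[3]=?,scc[4]=?,scc[5]=?,scc[6]=?,scc[7]=?)
step 2: low=(low[0]=0,low[1]=2,low[2]=1,low[3]=2,low[4]=?,low[5]=?,low[6]=1,low[7]=?); scc=(scc[0]=?,scc[1]=?,scc[2]=?,scc[3]=?,scc[4]=?,scc[5]=?,scc[6]=?,scc[7]=?)
step 3: low=(low[0]=0,low[1]=1,low[2]=1,low[3]=2,low[4]=?,low[5]=?,low[6]=1,low[7]=?); scc=(scc[0]=?,scc[1]=?,scc[2]=?,scc[3]=?,scc[4]=?,scc[5]=?,scc[6]=?,scc[7]=?)
step 4: low=(low[0]=0,low[1]=1,low[2]=1,low[3]=2,low[4]=?,low[5]=?,low[6]=1,low[7]=?); scc=(scc[0]=?,scc[1]=0,scc[2]=0,scc[3]=0,scc[4]=?,scc[5]=?,scc[6]=0,scc[7]=?)
step 5: low=(low[0]=0,low[1]=1,low[2]=1,low[3]=2,low[4]=?,low[5]=?,low[6]=1,low[7]=?); scc=(scc[0]=1,scc[1]=0,scc[2]=0,scc[3]=0,scc[4]=?,scc[5]=?,scc[6]=0,scc[7]=?)
step 6: low=(low[0]=0,low[1]=1,low[2]=1,low[3]=2,low[4]=5,low[5]=?,low[6]=1,low[7]=?); scc=(scc[0]=1,scc[1]=0,scc[2]=0,scc[3]=0,scc[4]=2,scc[5]=?,scc[6]=0,scc[7]=?)
step 7: low=(low[0]=0,low[1]=1,low[2]=1,low[3]=2,low[4]=5,low[5]=6,low[6]=1,low[7]=?); scc=(scc[0]=1,scc[1]=0,scc[2]=0,scc[3]=0,scc[4]=2,scc[5]=3,scc[6]=0,scc[7]=?)
step 8: low=(low[0]=0,low[1]=1,low[2]=1,low[3]=2,low[4]=5,low[5]=6,low[6]=1,low[7]=7); scc=(scc[0]=1,scc[1]=0,scc[2]=0,scc[3]=0,scc[4]=2,scc[5]=3,scc[6]=0,scc[7]=4)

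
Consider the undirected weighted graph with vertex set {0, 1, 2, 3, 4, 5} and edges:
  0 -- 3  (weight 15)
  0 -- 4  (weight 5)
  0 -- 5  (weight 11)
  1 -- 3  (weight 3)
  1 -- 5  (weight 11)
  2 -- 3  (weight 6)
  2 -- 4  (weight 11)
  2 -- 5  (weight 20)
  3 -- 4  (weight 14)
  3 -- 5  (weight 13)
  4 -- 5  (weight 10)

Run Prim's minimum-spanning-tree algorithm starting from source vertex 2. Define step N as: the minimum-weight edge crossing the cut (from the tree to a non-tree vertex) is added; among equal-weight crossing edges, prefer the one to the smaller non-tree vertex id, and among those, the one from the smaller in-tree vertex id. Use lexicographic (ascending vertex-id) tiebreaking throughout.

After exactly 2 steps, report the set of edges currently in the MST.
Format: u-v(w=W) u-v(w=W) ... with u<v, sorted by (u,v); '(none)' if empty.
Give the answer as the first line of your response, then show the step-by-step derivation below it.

1-3(w=3) 2-3(w=6)

step 1: add edge 2-3 (w=6); MST = {2-3(w=6)}
step 2: add edge 1-3 (w=3); MST = {1-3(w=3) 2-3(w=6)}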